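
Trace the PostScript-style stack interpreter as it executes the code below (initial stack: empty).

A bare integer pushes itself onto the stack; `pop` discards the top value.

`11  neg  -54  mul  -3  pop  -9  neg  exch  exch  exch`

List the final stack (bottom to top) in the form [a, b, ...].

[9, 594]

11   → 11
neg  → -11
-54  → -11 -54
mul  → 594
-3   → 594 -3
pop  → 594
-9   → 594 -9
neg  → 594 9
exch → 9 594
exch → 594 9
exch → 9 594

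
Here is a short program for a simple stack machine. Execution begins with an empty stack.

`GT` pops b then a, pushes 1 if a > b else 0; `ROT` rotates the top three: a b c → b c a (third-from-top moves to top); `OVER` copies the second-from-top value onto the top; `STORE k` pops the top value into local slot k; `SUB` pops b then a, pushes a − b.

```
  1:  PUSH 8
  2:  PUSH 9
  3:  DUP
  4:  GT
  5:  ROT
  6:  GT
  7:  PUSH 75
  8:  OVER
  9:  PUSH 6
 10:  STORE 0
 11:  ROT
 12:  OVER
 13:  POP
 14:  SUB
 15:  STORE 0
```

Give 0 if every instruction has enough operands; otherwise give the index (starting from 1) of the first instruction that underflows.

PUSH 8 → 8
PUSH 9 → 8 9
DUP    → 8 9 9
GT     → 8 0
ROT  — needs 3 operands, stack has 2 → underflow

5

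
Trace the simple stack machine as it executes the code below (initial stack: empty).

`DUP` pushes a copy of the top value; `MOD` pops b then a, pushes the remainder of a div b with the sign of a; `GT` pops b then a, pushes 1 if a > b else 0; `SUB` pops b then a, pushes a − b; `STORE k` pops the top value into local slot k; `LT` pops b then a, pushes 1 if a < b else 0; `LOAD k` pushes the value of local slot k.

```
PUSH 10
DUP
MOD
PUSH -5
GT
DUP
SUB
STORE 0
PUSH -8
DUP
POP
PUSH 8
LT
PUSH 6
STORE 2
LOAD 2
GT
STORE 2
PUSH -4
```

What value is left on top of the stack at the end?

-4

PUSH 10  10
DUP      10 10
MOD      0
PUSH -5  0 -5
GT       1
DUP      1 1
SUB      0
STORE 0  (empty)
PUSH -8  -8
DUP      -8 -8
POP      -8
PUSH 8   -8 8
LT       1
PUSH 6   1 6
STORE 2  1
LOAD 2   1 6
GT       0
STORE 2  (empty)
PUSH -4  -4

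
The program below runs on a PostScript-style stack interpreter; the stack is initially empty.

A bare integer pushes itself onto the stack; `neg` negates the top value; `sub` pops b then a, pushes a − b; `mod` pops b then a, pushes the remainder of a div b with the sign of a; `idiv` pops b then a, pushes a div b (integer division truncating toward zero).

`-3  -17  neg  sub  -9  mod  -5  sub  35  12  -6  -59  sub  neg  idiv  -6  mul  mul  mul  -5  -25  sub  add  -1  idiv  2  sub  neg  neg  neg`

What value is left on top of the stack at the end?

-3   -> -3
-17  -> -3 -17
neg  -> -3 17
sub  -> -20
-9   -> -20 -9
mod  -> -2
-5   -> -2 -5
sub  -> 3
35   -> 3 35
12   -> 3 35 12
-6   -> 3 35 12 -6
-59  -> 3 35 12 -6 -59
sub  -> 3 35 12 53
neg  -> 3 35 12 -53
idiv -> 3 35 0
-6   -> 3 35 0 -6
mul  -> 3 35 0
mul  -> 3 0
mul  -> 0
-5   -> 0 -5
-25  -> 0 -5 -25
sub  -> 0 20
add  -> 20
-1   -> 20 -1
idiv -> -20
2    -> -20 2
sub  -> -22
neg  -> 22
neg  -> -22
neg  -> 22

22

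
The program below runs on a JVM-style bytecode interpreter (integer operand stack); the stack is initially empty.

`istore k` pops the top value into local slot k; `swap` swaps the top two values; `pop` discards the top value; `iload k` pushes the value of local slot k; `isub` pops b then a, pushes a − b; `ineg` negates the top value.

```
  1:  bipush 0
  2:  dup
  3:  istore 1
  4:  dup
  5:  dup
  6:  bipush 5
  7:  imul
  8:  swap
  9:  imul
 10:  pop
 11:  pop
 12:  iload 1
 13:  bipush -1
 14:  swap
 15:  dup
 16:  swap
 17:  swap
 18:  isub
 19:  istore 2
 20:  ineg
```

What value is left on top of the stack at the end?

bipush 0   0
dup        0 0
istore 1   0
dup        0 0
dup        0 0 0
bipush 5   0 0 0 5
imul       0 0 0
swap       0 0 0
imul       0 0
pop        0
pop        (empty)
iload 1    0
bipush -1  0 -1
swap       -1 0
dup        -1 0 0
swap       -1 0 0
swap       -1 0 0
isub       -1 0
istore 2   -1
ineg       1

1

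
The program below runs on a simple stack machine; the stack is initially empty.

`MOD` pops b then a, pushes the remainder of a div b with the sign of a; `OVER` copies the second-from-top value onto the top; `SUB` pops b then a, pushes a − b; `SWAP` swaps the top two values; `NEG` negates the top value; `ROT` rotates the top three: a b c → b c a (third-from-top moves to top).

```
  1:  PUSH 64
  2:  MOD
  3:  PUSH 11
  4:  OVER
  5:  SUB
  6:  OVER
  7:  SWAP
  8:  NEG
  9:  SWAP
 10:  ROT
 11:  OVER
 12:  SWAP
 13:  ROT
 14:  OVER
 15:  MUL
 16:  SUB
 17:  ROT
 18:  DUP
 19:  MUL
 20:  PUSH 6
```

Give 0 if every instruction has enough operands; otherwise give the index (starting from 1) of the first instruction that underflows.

PUSH 64 → [64]
MOD  — needs 2 operands, stack has 1 → underflow

2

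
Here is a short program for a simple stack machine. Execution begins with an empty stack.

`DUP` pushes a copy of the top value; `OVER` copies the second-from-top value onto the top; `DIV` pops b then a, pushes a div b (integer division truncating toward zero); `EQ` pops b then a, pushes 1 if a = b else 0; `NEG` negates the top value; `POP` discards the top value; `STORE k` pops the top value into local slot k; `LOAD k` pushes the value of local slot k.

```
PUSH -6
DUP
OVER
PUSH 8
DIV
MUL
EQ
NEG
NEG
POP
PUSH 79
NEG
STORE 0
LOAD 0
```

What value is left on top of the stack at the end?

PUSH -6 → [-6]
DUP     → [-6, -6]
OVER    → [-6, -6, -6]
PUSH 8  → [-6, -6, -6, 8]
DIV     → [-6, -6, 0]
MUL     → [-6, 0]
EQ      → [0]
NEG     → [0]
NEG     → [0]
POP     → []
PUSH 79 → [79]
NEG     → [-79]
STORE 0 → []
LOAD 0  → [-79]

-79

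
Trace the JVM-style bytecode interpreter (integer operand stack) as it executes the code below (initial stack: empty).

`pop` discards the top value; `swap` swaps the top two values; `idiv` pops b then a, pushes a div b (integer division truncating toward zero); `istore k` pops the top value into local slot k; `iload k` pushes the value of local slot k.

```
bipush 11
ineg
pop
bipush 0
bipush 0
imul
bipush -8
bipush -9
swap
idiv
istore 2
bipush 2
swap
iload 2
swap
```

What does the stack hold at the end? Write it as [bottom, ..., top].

[2, 1, 0]

bipush 11  11
ineg       -11
pop        (empty)
bipush 0   0
bipush 0   0 0
imul       0
bipush -8  0 -8
bipush -9  0 -8 -9
swap       0 -9 -8
idiv       0 1
istore 2   0
bipush 2   0 2
swap       2 0
iload 2    2 0 1
swap       2 1 0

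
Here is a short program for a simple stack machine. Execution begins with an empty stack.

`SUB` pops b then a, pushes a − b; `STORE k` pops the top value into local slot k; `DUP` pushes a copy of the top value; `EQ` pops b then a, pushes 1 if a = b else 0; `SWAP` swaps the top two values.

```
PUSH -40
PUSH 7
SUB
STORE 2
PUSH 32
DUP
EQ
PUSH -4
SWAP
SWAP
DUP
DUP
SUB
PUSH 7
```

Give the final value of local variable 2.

-47

PUSH -40 : [-40]
PUSH 7   : [-40, 7]
SUB      : [-47]
STORE 2  : []
PUSH 32  : [32]
DUP      : [32, 32]
EQ       : [1]
PUSH -4  : [1, -4]
SWAP     : [-4, 1]
SWAP     : [1, -4]
DUP      : [1, -4, -4]
DUP      : [1, -4, -4, -4]
SUB      : [1, -4, 0]
PUSH 7   : [1, -4, 0, 7]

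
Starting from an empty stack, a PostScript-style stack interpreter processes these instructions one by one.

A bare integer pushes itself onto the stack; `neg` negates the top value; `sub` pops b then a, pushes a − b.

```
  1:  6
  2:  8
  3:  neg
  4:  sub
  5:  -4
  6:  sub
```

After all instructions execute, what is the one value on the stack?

18

6    6
8    6 8
neg  6 -8
sub  14
-4   14 -4
sub  18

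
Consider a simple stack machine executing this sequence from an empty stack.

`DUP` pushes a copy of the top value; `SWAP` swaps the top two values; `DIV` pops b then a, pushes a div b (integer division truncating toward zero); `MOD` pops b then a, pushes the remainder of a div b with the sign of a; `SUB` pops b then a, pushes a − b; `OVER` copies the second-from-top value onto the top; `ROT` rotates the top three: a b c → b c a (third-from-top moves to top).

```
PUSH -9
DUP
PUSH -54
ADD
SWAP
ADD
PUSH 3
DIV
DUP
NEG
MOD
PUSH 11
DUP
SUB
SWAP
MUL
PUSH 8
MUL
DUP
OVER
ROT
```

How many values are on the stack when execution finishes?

3

PUSH -9  : [-9]
DUP      : [-9, -9]
PUSH -54 : [-9, -9, -54]
ADD      : [-9, -63]
SWAP     : [-63, -9]
ADD      : [-72]
PUSH 3   : [-72, 3]
DIV      : [-24]
DUP      : [-24, -24]
NEG      : [-24, 24]
MOD      : [0]
PUSH 11  : [0, 11]
DUP      : [0, 11, 11]
SUB      : [0, 0]
SWAP     : [0, 0]
MUL      : [0]
PUSH 8   : [0, 8]
MUL      : [0]
DUP      : [0, 0]
OVER     : [0, 0, 0]
ROT      : [0, 0, 0]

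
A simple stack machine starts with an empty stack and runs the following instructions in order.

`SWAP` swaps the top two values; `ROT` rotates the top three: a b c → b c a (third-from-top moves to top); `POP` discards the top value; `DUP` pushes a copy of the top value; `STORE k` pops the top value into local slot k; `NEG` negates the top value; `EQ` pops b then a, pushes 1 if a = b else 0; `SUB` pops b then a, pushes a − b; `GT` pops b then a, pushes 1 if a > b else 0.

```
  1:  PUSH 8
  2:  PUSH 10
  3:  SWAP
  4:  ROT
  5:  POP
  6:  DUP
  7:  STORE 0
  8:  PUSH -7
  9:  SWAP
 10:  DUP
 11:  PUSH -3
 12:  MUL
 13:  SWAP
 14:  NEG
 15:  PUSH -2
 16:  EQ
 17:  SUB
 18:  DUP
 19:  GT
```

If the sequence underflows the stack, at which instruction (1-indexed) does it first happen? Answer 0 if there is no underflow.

4

PUSH 8  : 8
PUSH 10 : 8 10
SWAP    : 10 8
ROT  — needs 3 operands, stack has 2 → underflow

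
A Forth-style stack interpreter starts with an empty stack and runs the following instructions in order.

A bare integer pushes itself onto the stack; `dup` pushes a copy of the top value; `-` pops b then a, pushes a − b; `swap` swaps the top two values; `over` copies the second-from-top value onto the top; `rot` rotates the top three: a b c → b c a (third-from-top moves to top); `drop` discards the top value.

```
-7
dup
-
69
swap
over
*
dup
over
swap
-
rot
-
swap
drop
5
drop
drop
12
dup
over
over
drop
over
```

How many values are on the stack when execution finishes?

-7   : -7
dup  : -7 -7
-    : 0
69   : 0 69
swap : 69 0
over : 69 0 69
*    : 69 0
dup  : 69 0 0
over : 69 0 0 0
swap : 69 0 0 0
-    : 69 0 0
rot  : 0 0 69
-    : 0 -69
swap : -69 0
drop : -69
5    : -69 5
drop : -69
drop : (empty)
12   : 12
dup  : 12 12
over : 12 12 12
over : 12 12 12 12
drop : 12 12 12
over : 12 12 12 12

4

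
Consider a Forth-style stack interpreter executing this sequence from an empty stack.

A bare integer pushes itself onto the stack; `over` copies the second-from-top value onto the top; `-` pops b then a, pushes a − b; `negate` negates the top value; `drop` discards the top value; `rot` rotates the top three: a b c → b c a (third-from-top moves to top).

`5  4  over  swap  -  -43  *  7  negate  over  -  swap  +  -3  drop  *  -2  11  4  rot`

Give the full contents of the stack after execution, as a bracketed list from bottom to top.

5      → 5
4      → 5 4
over   → 5 4 5
swap   → 5 5 4
-      → 5 1
-43    → 5 1 -43
*      → 5 -43
7      → 5 -43 7
negate → 5 -43 -7
over   → 5 -43 -7 -43
-      → 5 -43 36
swap   → 5 36 -43
+      → 5 -7
-3     → 5 -7 -3
drop   → 5 -7
*      → -35
-2     → -35 -2
11     → -35 -2 11
4      → -35 -2 11 4
rot    → -35 11 4 -2

[-35, 11, 4, -2]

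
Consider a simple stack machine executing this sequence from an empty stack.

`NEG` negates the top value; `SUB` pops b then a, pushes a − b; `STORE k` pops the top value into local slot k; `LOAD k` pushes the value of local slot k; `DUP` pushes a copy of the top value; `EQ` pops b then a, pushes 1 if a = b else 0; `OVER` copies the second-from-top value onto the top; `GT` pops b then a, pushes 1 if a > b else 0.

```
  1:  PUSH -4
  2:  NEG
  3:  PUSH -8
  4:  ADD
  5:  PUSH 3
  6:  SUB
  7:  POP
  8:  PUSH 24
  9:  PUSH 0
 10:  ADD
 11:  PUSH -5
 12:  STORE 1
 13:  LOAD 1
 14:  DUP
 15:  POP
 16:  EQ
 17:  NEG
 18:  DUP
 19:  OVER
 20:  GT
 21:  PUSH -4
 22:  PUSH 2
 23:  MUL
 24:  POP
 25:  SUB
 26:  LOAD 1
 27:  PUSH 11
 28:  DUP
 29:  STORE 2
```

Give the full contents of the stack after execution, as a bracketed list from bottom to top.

[0, -5, 11]

PUSH -4 -> -4
NEG     -> 4
PUSH -8 -> 4 -8
ADD     -> -4
PUSH 3  -> -4 3
SUB     -> -7
POP     -> (empty)
PUSH 24 -> 24
PUSH 0  -> 24 0
ADD     -> 24
PUSH -5 -> 24 -5
STORE 1 -> 24
LOAD 1  -> 24 -5
DUP     -> 24 -5 -5
POP     -> 24 -5
EQ      -> 0
NEG     -> 0
DUP     -> 0 0
OVER    -> 0 0 0
GT      -> 0 0
PUSH -4 -> 0 0 -4
PUSH 2  -> 0 0 -4 2
MUL     -> 0 0 -8
POP     -> 0 0
SUB     -> 0
LOAD 1  -> 0 -5
PUSH 11 -> 0 -5 11
DUP     -> 0 -5 11 11
STORE 2 -> 0 -5 11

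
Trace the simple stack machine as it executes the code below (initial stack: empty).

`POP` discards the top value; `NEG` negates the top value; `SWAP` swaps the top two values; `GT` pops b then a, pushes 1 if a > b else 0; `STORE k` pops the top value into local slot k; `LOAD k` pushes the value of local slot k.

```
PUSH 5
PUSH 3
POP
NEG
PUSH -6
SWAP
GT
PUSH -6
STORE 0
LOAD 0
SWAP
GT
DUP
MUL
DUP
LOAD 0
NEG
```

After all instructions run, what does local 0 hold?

PUSH 5  → [5]
PUSH 3  → [5, 3]
POP     → [5]
NEG     → [-5]
PUSH -6 → [-5, -6]
SWAP    → [-6, -5]
GT      → [0]
PUSH -6 → [0, -6]
STORE 0 → [0]
LOAD 0  → [0, -6]
SWAP    → [-6, 0]
GT      → [0]
DUP     → [0, 0]
MUL     → [0]
DUP     → [0, 0]
LOAD 0  → [0, 0, -6]
NEG     → [0, 0, 6]

-6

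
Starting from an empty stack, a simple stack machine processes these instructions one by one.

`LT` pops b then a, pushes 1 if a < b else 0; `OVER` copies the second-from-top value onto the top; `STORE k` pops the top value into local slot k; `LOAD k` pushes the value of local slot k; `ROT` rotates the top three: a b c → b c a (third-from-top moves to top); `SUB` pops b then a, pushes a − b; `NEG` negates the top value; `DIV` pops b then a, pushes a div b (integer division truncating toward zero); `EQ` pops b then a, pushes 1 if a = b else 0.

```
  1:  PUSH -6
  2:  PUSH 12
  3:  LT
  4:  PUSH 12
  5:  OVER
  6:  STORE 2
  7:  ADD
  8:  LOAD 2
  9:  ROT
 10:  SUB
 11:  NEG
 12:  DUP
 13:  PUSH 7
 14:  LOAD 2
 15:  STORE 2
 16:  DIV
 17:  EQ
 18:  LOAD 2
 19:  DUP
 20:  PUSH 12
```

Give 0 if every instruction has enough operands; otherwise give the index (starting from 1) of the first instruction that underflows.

9

PUSH -6 : -6
PUSH 12 : -6 12
LT      : 1
PUSH 12 : 1 12
OVER    : 1 12 1
STORE 2 : 1 12
ADD     : 13
LOAD 2  : 13 1
ROT  — needs 3 operands, stack has 2 → underflow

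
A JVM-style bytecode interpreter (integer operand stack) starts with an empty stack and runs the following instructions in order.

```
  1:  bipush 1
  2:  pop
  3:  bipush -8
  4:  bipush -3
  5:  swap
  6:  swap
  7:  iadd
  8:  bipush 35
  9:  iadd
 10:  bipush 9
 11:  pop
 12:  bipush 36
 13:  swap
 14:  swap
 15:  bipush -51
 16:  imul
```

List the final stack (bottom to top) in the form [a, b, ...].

bipush 1   -> 1
pop        -> (empty)
bipush -8  -> -8
bipush -3  -> -8 -3
swap       -> -3 -8
swap       -> -8 -3
iadd       -> -11
bipush 35  -> -11 35
iadd       -> 24
bipush 9   -> 24 9
pop        -> 24
bipush 36  -> 24 36
swap       -> 36 24
swap       -> 24 36
bipush -51 -> 24 36 -51
imul       -> 24 -1836

[24, -1836]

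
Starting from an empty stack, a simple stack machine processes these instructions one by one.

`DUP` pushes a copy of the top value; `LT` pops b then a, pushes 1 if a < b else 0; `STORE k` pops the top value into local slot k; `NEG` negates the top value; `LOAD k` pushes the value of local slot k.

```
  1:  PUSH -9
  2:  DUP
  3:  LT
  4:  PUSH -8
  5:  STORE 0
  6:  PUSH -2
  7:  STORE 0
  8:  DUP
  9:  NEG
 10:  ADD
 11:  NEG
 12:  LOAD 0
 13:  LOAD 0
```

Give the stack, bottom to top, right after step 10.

[0]

PUSH -9  [-9]
DUP      [-9, -9]
LT       [0]
PUSH -8  [0, -8]
STORE 0  [0]
PUSH -2  [0, -2]
STORE 0  [0]
DUP      [0, 0]
NEG      [0, 0]
ADD      [0]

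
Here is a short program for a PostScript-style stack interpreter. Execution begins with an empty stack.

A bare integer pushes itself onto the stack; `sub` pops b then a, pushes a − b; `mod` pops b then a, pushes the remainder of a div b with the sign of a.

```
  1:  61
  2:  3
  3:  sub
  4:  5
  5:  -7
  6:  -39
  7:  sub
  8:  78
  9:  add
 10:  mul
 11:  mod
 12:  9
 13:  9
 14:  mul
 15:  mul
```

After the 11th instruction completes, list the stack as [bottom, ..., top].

[58]

61  -> [61]
3   -> [61, 3]
sub -> [58]
5   -> [58, 5]
-7  -> [58, 5, -7]
-39 -> [58, 5, -7, -39]
sub -> [58, 5, 32]
78  -> [58, 5, 32, 78]
add -> [58, 5, 110]
mul -> [58, 550]
mod -> [58]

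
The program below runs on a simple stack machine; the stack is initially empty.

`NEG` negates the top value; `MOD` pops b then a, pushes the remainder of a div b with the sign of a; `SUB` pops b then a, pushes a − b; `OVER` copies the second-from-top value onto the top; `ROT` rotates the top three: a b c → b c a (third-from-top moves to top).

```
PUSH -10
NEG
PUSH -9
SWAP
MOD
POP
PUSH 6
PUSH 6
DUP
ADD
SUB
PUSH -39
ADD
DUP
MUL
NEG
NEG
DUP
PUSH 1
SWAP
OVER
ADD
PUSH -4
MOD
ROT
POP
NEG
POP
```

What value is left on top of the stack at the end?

PUSH -10 -> [-10]
NEG      -> [10]
PUSH -9  -> [10, -9]
SWAP     -> [-9, 10]
MOD      -> [-9]
POP      -> []
PUSH 6   -> [6]
PUSH 6   -> [6, 6]
DUP      -> [6, 6, 6]
ADD      -> [6, 12]
SUB      -> [-6]
PUSH -39 -> [-6, -39]
ADD      -> [-45]
DUP      -> [-45, -45]
MUL      -> [2025]
NEG      -> [-2025]
NEG      -> [2025]
DUP      -> [2025, 2025]
PUSH 1   -> [2025, 2025, 1]
SWAP     -> [2025, 1, 2025]
OVER     -> [2025, 1, 2025, 1]
ADD      -> [2025, 1, 2026]
PUSH -4  -> [2025, 1, 2026, -4]
MOD      -> [2025, 1, 2]
ROT      -> [1, 2, 2025]
POP      -> [1, 2]
NEG      -> [1, -2]
POP      -> [1]

1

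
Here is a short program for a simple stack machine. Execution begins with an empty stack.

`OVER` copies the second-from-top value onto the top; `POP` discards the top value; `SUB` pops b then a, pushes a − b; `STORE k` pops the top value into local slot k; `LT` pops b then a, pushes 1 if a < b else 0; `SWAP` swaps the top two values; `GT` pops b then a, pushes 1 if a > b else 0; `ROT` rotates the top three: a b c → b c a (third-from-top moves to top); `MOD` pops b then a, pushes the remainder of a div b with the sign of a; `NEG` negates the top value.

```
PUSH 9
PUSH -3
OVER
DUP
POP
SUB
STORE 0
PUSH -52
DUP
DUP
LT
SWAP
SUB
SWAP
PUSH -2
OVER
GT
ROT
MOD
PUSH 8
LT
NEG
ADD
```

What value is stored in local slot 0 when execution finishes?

-12

PUSH 9   → 9
PUSH -3  → 9 -3
OVER     → 9 -3 9
DUP      → 9 -3 9 9
POP      → 9 -3 9
SUB      → 9 -12
STORE 0  → 9
PUSH -52 → 9 -52
DUP      → 9 -52 -52
DUP      → 9 -52 -52 -52
LT       → 9 -52 0
SWAP     → 9 0 -52
SUB      → 9 52
SWAP     → 52 9
PUSH -2  → 52 9 -2
OVER     → 52 9 -2 9
GT       → 52 9 0
ROT      → 9 0 52
MOD      → 9 0
PUSH 8   → 9 0 8
LT       → 9 1
NEG      → 9 -1
ADD      → 8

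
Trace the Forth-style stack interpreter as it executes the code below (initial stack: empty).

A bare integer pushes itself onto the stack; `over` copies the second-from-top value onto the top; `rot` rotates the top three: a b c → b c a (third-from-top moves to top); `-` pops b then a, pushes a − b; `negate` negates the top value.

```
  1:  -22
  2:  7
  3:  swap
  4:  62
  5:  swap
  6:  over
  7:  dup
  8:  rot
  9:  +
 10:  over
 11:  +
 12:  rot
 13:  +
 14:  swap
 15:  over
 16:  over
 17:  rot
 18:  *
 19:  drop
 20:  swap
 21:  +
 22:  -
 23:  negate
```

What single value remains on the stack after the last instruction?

321

-22    -> [-22]
7      -> [-22, 7]
swap   -> [7, -22]
62     -> [7, -22, 62]
swap   -> [7, 62, -22]
over   -> [7, 62, -22, 62]
dup    -> [7, 62, -22, 62, 62]
rot    -> [7, 62, 62, 62, -22]
+      -> [7, 62, 62, 40]
over   -> [7, 62, 62, 40, 62]
+      -> [7, 62, 62, 102]
rot    -> [7, 62, 102, 62]
+      -> [7, 62, 164]
swap   -> [7, 164, 62]
over   -> [7, 164, 62, 164]
over   -> [7, 164, 62, 164, 62]
rot    -> [7, 164, 164, 62, 62]
*      -> [7, 164, 164, 3844]
drop   -> [7, 164, 164]
swap   -> [7, 164, 164]
+      -> [7, 328]
-      -> [-321]
negate -> [321]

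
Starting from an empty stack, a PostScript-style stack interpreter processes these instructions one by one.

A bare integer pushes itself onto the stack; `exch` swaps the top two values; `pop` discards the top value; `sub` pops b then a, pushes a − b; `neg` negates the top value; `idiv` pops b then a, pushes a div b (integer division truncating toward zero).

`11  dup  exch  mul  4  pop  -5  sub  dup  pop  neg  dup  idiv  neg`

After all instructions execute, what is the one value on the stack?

-1

11   : [11]
dup  : [11, 11]
exch : [11, 11]
mul  : [121]
4    : [121, 4]
pop  : [121]
-5   : [121, -5]
sub  : [126]
dup  : [126, 126]
pop  : [126]
neg  : [-126]
dup  : [-126, -126]
idiv : [1]
neg  : [-1]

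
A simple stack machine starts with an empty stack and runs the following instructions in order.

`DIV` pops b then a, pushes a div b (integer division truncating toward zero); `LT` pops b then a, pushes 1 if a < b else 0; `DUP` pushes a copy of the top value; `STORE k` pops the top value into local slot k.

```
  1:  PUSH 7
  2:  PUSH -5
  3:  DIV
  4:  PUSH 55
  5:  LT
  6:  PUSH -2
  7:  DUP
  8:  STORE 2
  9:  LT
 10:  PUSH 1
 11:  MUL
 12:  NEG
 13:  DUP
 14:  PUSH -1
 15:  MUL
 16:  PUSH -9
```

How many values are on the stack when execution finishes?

PUSH 7  : [7]
PUSH -5 : [7, -5]
DIV     : [-1]
PUSH 55 : [-1, 55]
LT      : [1]
PUSH -2 : [1, -2]
DUP     : [1, -2, -2]
STORE 2 : [1, -2]
LT      : [0]
PUSH 1  : [0, 1]
MUL     : [0]
NEG     : [0]
DUP     : [0, 0]
PUSH -1 : [0, 0, -1]
MUL     : [0, 0]
PUSH -9 : [0, 0, -9]

3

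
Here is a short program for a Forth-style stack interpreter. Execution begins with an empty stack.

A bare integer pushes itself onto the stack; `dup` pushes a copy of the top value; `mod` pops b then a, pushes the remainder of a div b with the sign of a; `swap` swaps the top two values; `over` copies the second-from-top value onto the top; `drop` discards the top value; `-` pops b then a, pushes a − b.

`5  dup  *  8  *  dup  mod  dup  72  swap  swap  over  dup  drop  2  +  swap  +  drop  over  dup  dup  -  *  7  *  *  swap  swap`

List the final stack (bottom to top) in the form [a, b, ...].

[0, 0]

5    : 5
dup  : 5 5
*    : 25
8    : 25 8
*    : 200
dup  : 200 200
mod  : 0
dup  : 0 0
72   : 0 0 72
swap : 0 72 0
swap : 0 0 72
over : 0 0 72 0
dup  : 0 0 72 0 0
drop : 0 0 72 0
2    : 0 0 72 0 2
+    : 0 0 72 2
swap : 0 0 2 72
+    : 0 0 74
drop : 0 0
over : 0 0 0
dup  : 0 0 0 0
dup  : 0 0 0 0 0
-    : 0 0 0 0
*    : 0 0 0
7    : 0 0 0 7
*    : 0 0 0
*    : 0 0
swap : 0 0
swap : 0 0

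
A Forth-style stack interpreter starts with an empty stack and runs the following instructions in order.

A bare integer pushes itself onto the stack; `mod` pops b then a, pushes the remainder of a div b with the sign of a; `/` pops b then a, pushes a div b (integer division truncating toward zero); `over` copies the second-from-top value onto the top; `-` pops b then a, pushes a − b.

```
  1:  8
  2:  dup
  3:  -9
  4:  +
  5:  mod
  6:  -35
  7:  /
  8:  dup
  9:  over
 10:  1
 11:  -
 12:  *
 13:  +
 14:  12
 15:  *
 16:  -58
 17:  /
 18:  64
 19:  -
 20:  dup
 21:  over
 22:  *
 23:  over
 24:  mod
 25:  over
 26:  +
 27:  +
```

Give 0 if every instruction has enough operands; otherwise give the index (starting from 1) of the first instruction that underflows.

0

8    -> 8
dup  -> 8 8
-9   -> 8 8 -9
+    -> 8 -1
mod  -> 0
-35  -> 0 -35
/    -> 0
dup  -> 0 0
over -> 0 0 0
1    -> 0 0 0 1
-    -> 0 0 -1
*    -> 0 0
+    -> 0
12   -> 0 12
*    -> 0
-58  -> 0 -58
/    -> 0
64   -> 0 64
-    -> -64
dup  -> -64 -64
over -> -64 -64 -64
*    -> -64 4096
over -> -64 4096 -64
mod  -> -64 0
over -> -64 0 -64
+    -> -64 -64
+    -> -128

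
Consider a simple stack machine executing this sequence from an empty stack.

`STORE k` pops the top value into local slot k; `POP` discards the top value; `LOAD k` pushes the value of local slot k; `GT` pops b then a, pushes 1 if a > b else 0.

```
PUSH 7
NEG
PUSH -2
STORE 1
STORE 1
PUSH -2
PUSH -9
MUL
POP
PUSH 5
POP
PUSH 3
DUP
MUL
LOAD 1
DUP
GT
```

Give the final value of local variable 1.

-7

PUSH 7  -> 7
NEG     -> -7
PUSH -2 -> -7 -2
STORE 1 -> -7
STORE 1 -> (empty)
PUSH -2 -> -2
PUSH -9 -> -2 -9
MUL     -> 18
POP     -> (empty)
PUSH 5  -> 5
POP     -> (empty)
PUSH 3  -> 3
DUP     -> 3 3
MUL     -> 9
LOAD 1  -> 9 -7
DUP     -> 9 -7 -7
GT      -> 9 0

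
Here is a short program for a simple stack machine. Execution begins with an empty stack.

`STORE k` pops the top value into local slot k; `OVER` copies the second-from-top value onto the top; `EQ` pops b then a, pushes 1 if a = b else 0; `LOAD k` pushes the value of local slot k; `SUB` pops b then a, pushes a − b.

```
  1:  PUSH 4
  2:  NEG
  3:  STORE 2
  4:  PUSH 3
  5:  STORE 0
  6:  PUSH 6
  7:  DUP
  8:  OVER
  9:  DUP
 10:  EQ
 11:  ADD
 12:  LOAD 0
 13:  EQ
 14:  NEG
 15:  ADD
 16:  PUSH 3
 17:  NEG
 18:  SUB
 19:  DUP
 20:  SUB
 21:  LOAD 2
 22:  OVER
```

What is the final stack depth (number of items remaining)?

3

PUSH 4   4
NEG      -4
STORE 2  (empty)
PUSH 3   3
STORE 0  (empty)
PUSH 6   6
DUP      6 6
OVER     6 6 6
DUP      6 6 6 6
EQ       6 6 1
ADD      6 7
LOAD 0   6 7 3
EQ       6 0
NEG      6 0
ADD      6
PUSH 3   6 3
NEG      6 -3
SUB      9
DUP      9 9
SUB      0
LOAD 2   0 -4
OVER     0 -4 0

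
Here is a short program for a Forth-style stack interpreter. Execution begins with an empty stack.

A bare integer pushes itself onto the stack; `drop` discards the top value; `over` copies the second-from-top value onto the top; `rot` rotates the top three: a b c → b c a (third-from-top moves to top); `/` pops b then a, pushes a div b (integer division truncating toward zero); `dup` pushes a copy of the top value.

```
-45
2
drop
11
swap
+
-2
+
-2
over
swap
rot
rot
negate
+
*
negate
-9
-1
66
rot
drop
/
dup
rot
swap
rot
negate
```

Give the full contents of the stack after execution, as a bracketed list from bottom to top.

-45    : [-45]
2      : [-45, 2]
drop   : [-45]
11     : [-45, 11]
swap   : [11, -45]
+      : [-34]
-2     : [-34, -2]
+      : [-36]
-2     : [-36, -2]
over   : [-36, -2, -36]
swap   : [-36, -36, -2]
rot    : [-36, -2, -36]
rot    : [-2, -36, -36]
negate : [-2, -36, 36]
+      : [-2, 0]
*      : [0]
negate : [0]
-9     : [0, -9]
-1     : [0, -9, -1]
66     : [0, -9, -1, 66]
rot    : [0, -1, 66, -9]
drop   : [0, -1, 66]
/      : [0, 0]
dup    : [0, 0, 0]
rot    : [0, 0, 0]
swap   : [0, 0, 0]
rot    : [0, 0, 0]
negate : [0, 0, 0]

[0, 0, 0]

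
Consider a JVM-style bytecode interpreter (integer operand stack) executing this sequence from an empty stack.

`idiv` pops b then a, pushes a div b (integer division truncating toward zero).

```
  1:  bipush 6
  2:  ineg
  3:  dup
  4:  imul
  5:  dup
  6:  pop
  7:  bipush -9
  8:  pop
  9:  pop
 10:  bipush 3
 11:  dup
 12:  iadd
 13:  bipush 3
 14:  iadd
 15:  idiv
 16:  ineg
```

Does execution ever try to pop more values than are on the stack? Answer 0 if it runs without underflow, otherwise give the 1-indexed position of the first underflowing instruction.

bipush 6   6
ineg       -6
dup        -6 -6
imul       36
dup        36 36
pop        36
bipush -9  36 -9
pop        36
pop        (empty)
bipush 3   3
dup        3 3
iadd       6
bipush 3   6 3
iadd       9
idiv  — needs 2 operands, stack has 1 → underflow

15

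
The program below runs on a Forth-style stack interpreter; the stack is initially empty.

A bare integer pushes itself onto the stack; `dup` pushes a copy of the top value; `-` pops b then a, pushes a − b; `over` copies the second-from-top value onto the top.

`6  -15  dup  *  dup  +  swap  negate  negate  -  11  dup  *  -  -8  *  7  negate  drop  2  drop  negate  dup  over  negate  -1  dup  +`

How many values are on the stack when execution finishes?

4

6      : 6
-15    : 6 -15
dup    : 6 -15 -15
*      : 6 225
dup    : 6 225 225
+      : 6 450
swap   : 450 6
negate : 450 -6
negate : 450 6
-      : 444
11     : 444 11
dup    : 444 11 11
*      : 444 121
-      : 323
-8     : 323 -8
*      : -2584
7      : -2584 7
negate : -2584 -7
drop   : -2584
2      : -2584 2
drop   : -2584
negate : 2584
dup    : 2584 2584
over   : 2584 2584 2584
negate : 2584 2584 -2584
-1     : 2584 2584 -2584 -1
dup    : 2584 2584 -2584 -1 -1
+      : 2584 2584 -2584 -2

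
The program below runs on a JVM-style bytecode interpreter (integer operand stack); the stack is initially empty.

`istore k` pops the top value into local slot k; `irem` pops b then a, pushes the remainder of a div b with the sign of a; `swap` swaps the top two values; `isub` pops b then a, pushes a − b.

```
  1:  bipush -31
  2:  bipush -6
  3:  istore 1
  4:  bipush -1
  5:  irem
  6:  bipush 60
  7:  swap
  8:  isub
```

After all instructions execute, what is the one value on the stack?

bipush -31  [-31]
bipush -6   [-31, -6]
istore 1    [-31]
bipush -1   [-31, -1]
irem        [0]
bipush 60   [0, 60]
swap        [60, 0]
isub        [60]

60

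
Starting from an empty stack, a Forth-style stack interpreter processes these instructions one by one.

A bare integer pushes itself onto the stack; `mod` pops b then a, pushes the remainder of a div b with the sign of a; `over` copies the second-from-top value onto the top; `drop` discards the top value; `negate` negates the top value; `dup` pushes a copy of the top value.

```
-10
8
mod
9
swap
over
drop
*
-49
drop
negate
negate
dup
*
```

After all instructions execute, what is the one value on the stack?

324

-10    → -10
8      → -10 8
mod    → -2
9      → -2 9
swap   → 9 -2
over   → 9 -2 9
drop   → 9 -2
*      → -18
-49    → -18 -49
drop   → -18
negate → 18
negate → -18
dup    → -18 -18
*      → 324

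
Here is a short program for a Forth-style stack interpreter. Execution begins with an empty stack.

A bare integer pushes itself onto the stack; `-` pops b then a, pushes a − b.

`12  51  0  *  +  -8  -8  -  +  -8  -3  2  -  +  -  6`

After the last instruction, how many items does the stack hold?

12 → 12
51 → 12 51
0  → 12 51 0
*  → 12 0
+  → 12
-8 → 12 -8
-8 → 12 -8 -8
-  → 12 0
+  → 12
-8 → 12 -8
-3 → 12 -8 -3
2  → 12 -8 -3 2
-  → 12 -8 -5
+  → 12 -13
-  → 25
6  → 25 6

2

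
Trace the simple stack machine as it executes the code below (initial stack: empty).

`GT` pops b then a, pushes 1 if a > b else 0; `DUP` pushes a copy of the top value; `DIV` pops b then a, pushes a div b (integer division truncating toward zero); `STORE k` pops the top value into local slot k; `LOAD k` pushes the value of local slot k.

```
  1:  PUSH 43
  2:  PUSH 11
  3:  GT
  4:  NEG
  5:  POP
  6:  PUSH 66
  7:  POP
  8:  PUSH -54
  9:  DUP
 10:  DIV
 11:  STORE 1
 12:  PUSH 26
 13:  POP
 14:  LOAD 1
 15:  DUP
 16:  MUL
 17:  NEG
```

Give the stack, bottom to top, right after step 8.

[-54]

PUSH 43  → 43
PUSH 11  → 43 11
GT       → 1
NEG      → -1
POP      → (empty)
PUSH 66  → 66
POP      → (empty)
PUSH -54 → -54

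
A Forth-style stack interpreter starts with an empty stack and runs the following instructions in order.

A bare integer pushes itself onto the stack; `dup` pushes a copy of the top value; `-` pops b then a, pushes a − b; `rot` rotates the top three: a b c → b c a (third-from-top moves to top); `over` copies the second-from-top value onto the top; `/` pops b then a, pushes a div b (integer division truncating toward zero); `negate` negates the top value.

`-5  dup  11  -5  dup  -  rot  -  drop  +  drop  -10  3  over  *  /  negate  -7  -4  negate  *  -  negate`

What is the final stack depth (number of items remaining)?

1

-5     : -5
dup    : -5 -5
11     : -5 -5 11
-5     : -5 -5 11 -5
dup    : -5 -5 11 -5 -5
-      : -5 -5 11 0
rot    : -5 11 0 -5
-      : -5 11 5
drop   : -5 11
+      : 6
drop   : (empty)
-10    : -10
3      : -10 3
over   : -10 3 -10
*      : -10 -30
/      : 0
negate : 0
-7     : 0 -7
-4     : 0 -7 -4
negate : 0 -7 4
*      : 0 -28
-      : 28
negate : -28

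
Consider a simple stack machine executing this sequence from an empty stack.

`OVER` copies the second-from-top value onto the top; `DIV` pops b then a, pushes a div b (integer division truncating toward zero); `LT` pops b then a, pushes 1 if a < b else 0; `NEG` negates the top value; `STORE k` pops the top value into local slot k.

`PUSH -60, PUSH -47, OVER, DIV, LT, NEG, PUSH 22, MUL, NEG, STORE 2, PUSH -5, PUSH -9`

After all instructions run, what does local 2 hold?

PUSH -60 : [-60]
PUSH -47 : [-60, -47]
OVER     : [-60, -47, -60]
DIV      : [-60, 0]
LT       : [1]
NEG      : [-1]
PUSH 22  : [-1, 22]
MUL      : [-22]
NEG      : [22]
STORE 2  : []
PUSH -5  : [-5]
PUSH -9  : [-5, -9]

22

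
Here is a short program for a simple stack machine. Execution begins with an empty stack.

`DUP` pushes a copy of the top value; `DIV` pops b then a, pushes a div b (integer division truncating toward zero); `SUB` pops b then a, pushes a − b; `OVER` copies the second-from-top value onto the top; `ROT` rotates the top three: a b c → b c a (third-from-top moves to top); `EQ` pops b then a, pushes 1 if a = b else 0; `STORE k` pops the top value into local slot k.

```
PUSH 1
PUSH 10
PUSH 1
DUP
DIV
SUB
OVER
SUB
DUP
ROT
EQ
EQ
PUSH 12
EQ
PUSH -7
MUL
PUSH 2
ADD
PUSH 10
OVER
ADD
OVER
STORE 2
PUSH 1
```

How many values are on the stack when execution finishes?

PUSH 1  : 1
PUSH 10 : 1 10
PUSH 1  : 1 10 1
DUP     : 1 10 1 1
DIV     : 1 10 1
SUB     : 1 9
OVER    : 1 9 1
SUB     : 1 8
DUP     : 1 8 8
ROT     : 8 8 1
EQ      : 8 0
EQ      : 0
PUSH 12 : 0 12
EQ      : 0
PUSH -7 : 0 -7
MUL     : 0
PUSH 2  : 0 2
ADD     : 2
PUSH 10 : 2 10
OVER    : 2 10 2
ADD     : 2 12
OVER    : 2 12 2
STORE 2 : 2 12
PUSH 1  : 2 12 1

3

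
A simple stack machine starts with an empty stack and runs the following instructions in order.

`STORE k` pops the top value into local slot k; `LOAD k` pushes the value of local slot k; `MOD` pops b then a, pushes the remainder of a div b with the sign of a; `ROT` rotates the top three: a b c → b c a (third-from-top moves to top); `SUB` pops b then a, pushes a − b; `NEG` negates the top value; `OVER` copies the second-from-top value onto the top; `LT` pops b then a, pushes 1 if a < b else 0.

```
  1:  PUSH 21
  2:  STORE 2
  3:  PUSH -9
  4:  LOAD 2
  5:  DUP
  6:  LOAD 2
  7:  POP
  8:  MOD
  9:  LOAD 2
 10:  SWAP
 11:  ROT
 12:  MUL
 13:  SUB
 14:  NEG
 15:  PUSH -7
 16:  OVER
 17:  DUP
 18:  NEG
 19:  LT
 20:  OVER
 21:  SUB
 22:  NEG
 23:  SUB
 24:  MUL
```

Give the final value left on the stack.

-21

PUSH 21 -> [21]
STORE 2 -> []
PUSH -9 -> [-9]
LOAD 2  -> [-9, 21]
DUP     -> [-9, 21, 21]
LOAD 2  -> [-9, 21, 21, 21]
POP     -> [-9, 21, 21]
MOD     -> [-9, 0]
LOAD 2  -> [-9, 0, 21]
SWAP    -> [-9, 21, 0]
ROT     -> [21, 0, -9]
MUL     -> [21, 0]
SUB     -> [21]
NEG     -> [-21]
PUSH -7 -> [-21, -7]
OVER    -> [-21, -7, -21]
DUP     -> [-21, -7, -21, -21]
NEG     -> [-21, -7, -21, 21]
LT      -> [-21, -7, 1]
OVER    -> [-21, -7, 1, -7]
SUB     -> [-21, -7, 8]
NEG     -> [-21, -7, -8]
SUB     -> [-21, 1]
MUL     -> [-21]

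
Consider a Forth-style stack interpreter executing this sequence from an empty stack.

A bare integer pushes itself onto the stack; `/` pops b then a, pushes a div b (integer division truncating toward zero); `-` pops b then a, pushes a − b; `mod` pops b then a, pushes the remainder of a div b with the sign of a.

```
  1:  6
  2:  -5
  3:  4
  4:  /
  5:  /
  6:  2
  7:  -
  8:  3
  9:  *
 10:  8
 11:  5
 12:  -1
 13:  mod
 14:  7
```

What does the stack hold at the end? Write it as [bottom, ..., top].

[-24, 8, 0, 7]

6   -> 6
-5  -> 6 -5
4   -> 6 -5 4
/   -> 6 -1
/   -> -6
2   -> -6 2
-   -> -8
3   -> -8 3
*   -> -24
8   -> -24 8
5   -> -24 8 5
-1  -> -24 8 5 -1
mod -> -24 8 0
7   -> -24 8 0 7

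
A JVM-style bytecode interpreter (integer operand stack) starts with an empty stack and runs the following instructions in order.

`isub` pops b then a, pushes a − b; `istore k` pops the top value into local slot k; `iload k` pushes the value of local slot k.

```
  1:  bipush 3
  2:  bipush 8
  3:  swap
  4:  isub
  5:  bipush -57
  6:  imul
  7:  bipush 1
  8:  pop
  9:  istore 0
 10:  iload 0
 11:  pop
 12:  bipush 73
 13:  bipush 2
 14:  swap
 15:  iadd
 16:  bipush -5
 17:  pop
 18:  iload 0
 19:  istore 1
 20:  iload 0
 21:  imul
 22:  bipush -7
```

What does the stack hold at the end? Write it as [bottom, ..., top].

[-21375, -7]

bipush 3    3
bipush 8    3 8
swap        8 3
isub        5
bipush -57  5 -57
imul        -285
bipush 1    -285 1
pop         -285
istore 0    (empty)
iload 0     -285
pop         (empty)
bipush 73   73
bipush 2    73 2
swap        2 73
iadd        75
bipush -5   75 -5
pop         75
iload 0     75 -285
istore 1    75
iload 0     75 -285
imul        -21375
bipush -7   -21375 -7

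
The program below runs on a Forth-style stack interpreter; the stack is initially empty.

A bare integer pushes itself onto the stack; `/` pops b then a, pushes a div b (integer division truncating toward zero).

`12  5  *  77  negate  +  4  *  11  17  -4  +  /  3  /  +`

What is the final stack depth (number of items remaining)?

1

12     -> [12]
5      -> [12, 5]
*      -> [60]
77     -> [60, 77]
negate -> [60, -77]
+      -> [-17]
4      -> [-17, 4]
*      -> [-68]
11     -> [-68, 11]
17     -> [-68, 11, 17]
-4     -> [-68, 11, 17, -4]
+      -> [-68, 11, 13]
/      -> [-68, 0]
3      -> [-68, 0, 3]
/      -> [-68, 0]
+      -> [-68]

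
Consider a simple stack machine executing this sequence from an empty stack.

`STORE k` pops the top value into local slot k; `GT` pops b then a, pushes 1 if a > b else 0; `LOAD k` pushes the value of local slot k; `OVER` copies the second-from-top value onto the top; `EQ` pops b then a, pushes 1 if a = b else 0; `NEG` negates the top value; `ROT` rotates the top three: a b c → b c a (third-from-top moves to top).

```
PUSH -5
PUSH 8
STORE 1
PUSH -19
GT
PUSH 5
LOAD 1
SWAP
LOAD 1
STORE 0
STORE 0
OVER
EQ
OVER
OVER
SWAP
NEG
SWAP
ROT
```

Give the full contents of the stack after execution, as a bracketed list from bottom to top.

PUSH -5  : -5
PUSH 8   : -5 8
STORE 1  : -5
PUSH -19 : -5 -19
GT       : 1
PUSH 5   : 1 5
LOAD 1   : 1 5 8
SWAP     : 1 8 5
LOAD 1   : 1 8 5 8
STORE 0  : 1 8 5
STORE 0  : 1 8
OVER     : 1 8 1
EQ       : 1 0
OVER     : 1 0 1
OVER     : 1 0 1 0
SWAP     : 1 0 0 1
NEG      : 1 0 0 -1
SWAP     : 1 0 -1 0
ROT      : 1 -1 0 0

[1, -1, 0, 0]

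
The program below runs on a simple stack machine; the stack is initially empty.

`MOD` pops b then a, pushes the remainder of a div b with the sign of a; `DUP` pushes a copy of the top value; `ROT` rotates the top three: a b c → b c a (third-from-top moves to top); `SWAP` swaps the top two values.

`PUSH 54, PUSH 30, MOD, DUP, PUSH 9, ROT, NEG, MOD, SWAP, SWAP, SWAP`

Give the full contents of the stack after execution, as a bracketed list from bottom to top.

[9, 24]

PUSH 54 : [54]
PUSH 30 : [54, 30]
MOD     : [24]
DUP     : [24, 24]
PUSH 9  : [24, 24, 9]
ROT     : [24, 9, 24]
NEG     : [24, 9, -24]
MOD     : [24, 9]
SWAP    : [9, 24]
SWAP    : [24, 9]
SWAP    : [9, 24]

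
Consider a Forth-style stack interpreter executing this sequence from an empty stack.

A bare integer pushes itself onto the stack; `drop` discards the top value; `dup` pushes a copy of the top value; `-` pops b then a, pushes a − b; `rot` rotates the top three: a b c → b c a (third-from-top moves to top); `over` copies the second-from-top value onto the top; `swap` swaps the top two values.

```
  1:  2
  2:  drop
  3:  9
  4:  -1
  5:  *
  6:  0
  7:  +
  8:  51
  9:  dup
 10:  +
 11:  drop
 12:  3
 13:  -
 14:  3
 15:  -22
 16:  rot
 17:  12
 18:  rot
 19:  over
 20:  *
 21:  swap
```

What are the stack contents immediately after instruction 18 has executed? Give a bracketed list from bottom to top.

[3, -12, 12, -22]

2    -> 2
drop -> (empty)
9    -> 9
-1   -> 9 -1
*    -> -9
0    -> -9 0
+    -> -9
51   -> -9 51
dup  -> -9 51 51
+    -> -9 102
drop -> -9
3    -> -9 3
-    -> -12
3    -> -12 3
-22  -> -12 3 -22
rot  -> 3 -22 -12
12   -> 3 -22 -12 12
rot  -> 3 -12 12 -22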